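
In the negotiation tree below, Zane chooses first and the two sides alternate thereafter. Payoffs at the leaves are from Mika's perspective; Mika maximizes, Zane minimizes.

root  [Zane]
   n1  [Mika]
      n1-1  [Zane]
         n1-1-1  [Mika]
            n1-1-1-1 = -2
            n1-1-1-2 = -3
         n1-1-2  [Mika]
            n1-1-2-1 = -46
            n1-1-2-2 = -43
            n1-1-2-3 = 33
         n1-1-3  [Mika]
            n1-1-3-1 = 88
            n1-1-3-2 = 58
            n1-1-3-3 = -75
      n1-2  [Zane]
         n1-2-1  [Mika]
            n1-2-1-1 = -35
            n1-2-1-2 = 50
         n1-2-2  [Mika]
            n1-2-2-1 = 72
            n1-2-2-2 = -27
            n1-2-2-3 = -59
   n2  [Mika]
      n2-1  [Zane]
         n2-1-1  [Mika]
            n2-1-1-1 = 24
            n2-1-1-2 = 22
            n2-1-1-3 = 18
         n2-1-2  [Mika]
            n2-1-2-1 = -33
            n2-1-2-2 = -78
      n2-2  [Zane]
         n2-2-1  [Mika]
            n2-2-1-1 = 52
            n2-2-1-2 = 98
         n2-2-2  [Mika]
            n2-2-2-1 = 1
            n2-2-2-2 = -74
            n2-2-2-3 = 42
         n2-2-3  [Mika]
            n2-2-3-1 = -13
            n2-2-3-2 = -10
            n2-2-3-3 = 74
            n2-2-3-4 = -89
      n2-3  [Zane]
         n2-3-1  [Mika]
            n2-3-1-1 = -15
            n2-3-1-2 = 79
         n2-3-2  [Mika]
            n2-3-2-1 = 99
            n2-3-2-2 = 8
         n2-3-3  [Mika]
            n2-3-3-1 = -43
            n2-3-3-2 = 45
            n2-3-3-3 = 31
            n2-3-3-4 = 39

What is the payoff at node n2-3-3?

n2-3-3 (Mika): max(-43, 45, 31, 39) = 45

45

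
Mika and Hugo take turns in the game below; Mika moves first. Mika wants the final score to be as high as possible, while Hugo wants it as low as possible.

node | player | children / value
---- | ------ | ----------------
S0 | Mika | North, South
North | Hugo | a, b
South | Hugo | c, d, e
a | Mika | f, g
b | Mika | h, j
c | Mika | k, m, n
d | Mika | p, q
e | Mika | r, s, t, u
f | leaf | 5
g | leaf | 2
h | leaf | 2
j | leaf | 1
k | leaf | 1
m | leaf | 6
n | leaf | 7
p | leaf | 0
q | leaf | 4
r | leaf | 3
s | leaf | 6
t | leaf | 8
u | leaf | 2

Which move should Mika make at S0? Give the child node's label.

South

a (Mika): max(5, 2) = 5
b (Mika): max(2, 1) = 2
North (Hugo): min(5, 2) = 2
c (Mika): max(1, 6, 7) = 7
d (Mika): max(0, 4) = 4
e (Mika): max(3, 6, 8, 2) = 8
South (Hugo): min(7, 4, 8) = 4
S0 (Mika): max(2, 4) = 4
Mika at S0 wants the highest of {North=2, South=4}, so chooses South.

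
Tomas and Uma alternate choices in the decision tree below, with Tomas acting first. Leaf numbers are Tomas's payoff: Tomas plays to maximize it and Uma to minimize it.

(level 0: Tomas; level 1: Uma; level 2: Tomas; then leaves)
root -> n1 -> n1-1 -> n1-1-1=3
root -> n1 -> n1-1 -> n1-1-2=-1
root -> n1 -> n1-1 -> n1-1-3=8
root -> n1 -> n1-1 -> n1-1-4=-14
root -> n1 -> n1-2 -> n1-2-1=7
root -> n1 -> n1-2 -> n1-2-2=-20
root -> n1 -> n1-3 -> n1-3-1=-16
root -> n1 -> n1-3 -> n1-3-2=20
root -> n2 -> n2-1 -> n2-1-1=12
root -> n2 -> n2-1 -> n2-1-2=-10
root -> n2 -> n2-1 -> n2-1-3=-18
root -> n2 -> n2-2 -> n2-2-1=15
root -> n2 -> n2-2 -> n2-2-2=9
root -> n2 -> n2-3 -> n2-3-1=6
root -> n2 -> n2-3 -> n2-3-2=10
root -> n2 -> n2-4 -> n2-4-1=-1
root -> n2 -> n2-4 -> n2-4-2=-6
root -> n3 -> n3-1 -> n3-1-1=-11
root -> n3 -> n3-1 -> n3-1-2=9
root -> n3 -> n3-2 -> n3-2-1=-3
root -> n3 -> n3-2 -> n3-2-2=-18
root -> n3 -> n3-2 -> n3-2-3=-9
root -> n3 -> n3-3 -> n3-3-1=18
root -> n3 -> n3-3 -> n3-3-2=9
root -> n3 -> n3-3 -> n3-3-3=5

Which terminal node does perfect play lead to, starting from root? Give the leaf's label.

n1-1 (Tomas): max(3, -1, 8, -14) = 8
n1-2 (Tomas): max(7, -20) = 7
n1-3 (Tomas): max(-16, 20) = 20
n1 (Uma): min(8, 7, 20) = 7
n2-1 (Tomas): max(12, -10, -18) = 12
n2-2 (Tomas): max(15, 9) = 15
n2-3 (Tomas): max(6, 10) = 10
n2-4 (Tomas): max(-1, -6) = -1
n2 (Uma): min(12, 15, 10, -1) = -1
n3-1 (Tomas): max(-11, 9) = 9
n3-2 (Tomas): max(-3, -18, -9) = -3
n3-3 (Tomas): max(18, 9, 5) = 18
n3 (Uma): min(9, -3, 18) = -3
root (Tomas): max(7, -1, -3) = 7
At root, Tomas picks n1 (highest: 7).
At n1, Uma picks n1-2 (lowest: 7).
At n1-2, Tomas picks n1-2-1 (highest: 7).
Terminal value 7.

n1-2-1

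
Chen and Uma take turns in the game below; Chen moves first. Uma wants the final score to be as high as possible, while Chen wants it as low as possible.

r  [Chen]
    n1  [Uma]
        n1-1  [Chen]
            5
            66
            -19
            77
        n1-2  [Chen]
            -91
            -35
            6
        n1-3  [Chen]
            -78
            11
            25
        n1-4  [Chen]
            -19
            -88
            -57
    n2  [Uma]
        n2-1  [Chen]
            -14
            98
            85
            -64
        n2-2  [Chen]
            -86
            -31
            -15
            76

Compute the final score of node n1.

-19

n1-1 (Chen): min(5, 66, -19, 77) = -19
n1-2 (Chen): min(-91, -35, 6) = -91
n1-3 (Chen): min(-78, 11, 25) = -78
n1-4 (Chen): min(-19, -88, -57) = -88
n1 (Uma): max(-19, -91, -78, -88) = -19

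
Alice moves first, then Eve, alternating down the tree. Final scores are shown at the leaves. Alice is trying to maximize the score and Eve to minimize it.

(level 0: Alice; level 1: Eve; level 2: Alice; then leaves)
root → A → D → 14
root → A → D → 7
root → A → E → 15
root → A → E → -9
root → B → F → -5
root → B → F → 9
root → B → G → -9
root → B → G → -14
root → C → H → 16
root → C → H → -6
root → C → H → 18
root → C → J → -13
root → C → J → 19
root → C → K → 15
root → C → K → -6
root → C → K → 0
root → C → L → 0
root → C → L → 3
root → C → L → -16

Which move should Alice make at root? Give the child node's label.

A

D (Alice): max(14, 7) = 14
E (Alice): max(15, -9) = 15
A (Eve): min(14, 15) = 14
F (Alice): max(-5, 9) = 9
G (Alice): max(-9, -14) = -9
B (Eve): min(9, -9) = -9
H (Alice): max(16, -6, 18) = 18
J (Alice): max(-13, 19) = 19
K (Alice): max(15, -6, 0) = 15
L (Alice): max(0, 3, -16) = 3
C (Eve): min(18, 19, 15, 3) = 3
root (Alice): max(14, -9, 3) = 14
Alice at root wants the highest of {A=14, B=-9, C=3}, so chooses A.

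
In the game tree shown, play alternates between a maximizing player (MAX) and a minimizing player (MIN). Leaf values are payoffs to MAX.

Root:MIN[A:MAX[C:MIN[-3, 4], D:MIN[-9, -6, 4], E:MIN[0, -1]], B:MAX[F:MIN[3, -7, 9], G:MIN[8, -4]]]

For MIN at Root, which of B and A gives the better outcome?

B

F (MIN): min(3, -7, 9) = -7
G (MIN): min(8, -4) = -4
B (MAX): max(-7, -4) = -4
C (MIN): min(-3, 4) = -3
D (MIN): min(-9, -6, 4) = -9
E (MIN): min(0, -1) = -1
A (MAX): max(-3, -9, -1) = -1
MIN prefers the lower value; B=-4, A=-1. B is better since -4 < -1.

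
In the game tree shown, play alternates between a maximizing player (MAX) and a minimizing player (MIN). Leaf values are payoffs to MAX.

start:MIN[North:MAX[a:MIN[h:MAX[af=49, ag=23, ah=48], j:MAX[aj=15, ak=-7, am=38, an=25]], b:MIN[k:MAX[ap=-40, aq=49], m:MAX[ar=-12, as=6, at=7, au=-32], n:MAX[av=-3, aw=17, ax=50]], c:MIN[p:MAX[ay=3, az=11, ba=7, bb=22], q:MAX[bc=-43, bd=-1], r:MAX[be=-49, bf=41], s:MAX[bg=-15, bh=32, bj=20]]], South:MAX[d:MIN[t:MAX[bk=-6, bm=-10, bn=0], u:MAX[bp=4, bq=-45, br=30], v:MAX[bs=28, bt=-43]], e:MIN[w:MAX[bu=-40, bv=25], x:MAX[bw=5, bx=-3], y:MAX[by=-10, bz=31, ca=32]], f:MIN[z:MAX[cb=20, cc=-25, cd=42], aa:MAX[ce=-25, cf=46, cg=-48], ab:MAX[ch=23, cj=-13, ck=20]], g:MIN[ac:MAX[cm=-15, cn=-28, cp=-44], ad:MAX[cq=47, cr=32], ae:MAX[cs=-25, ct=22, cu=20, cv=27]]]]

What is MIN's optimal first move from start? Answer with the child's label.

South

h (MAX): max(49, 23, 48) = 49
j (MAX): max(15, -7, 38, 25) = 38
a (MIN): min(49, 38) = 38
k (MAX): max(-40, 49) = 49
m (MAX): max(-12, 6, 7, -32) = 7
n (MAX): max(-3, 17, 50) = 50
b (MIN): min(49, 7, 50) = 7
p (MAX): max(3, 11, 7, 22) = 22
q (MAX): max(-43, -1) = -1
r (MAX): max(-49, 41) = 41
s (MAX): max(-15, 32, 20) = 32
c (MIN): min(22, -1, 41, 32) = -1
North (MAX): max(38, 7, -1) = 38
t (MAX): max(-6, -10, 0) = 0
u (MAX): max(4, -45, 30) = 30
v (MAX): max(28, -43) = 28
d (MIN): min(0, 30, 28) = 0
w (MAX): max(-40, 25) = 25
x (MAX): max(5, -3) = 5
y (MAX): max(-10, 31, 32) = 32
e (MIN): min(25, 5, 32) = 5
z (MAX): max(20, -25, 42) = 42
aa (MAX): max(-25, 46, -48) = 46
ab (MAX): max(23, -13, 20) = 23
f (MIN): min(42, 46, 23) = 23
ac (MAX): max(-15, -28, -44) = -15
ad (MAX): max(47, 32) = 47
ae (MAX): max(-25, 22, 20, 27) = 27
g (MIN): min(-15, 47, 27) = -15
South (MAX): max(0, 5, 23, -15) = 23
start (MIN): min(38, 23) = 23
MIN at start wants the lowest of {North=38, South=23}, so chooses South.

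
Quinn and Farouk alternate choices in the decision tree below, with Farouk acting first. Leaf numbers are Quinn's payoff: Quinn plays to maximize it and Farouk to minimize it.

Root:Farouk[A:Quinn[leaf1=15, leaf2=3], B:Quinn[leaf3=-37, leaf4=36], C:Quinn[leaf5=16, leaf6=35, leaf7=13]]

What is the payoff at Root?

A (Quinn): max(15, 3) = 15
B (Quinn): max(-37, 36) = 36
C (Quinn): max(16, 35, 13) = 35
Root (Farouk): min(15, 36, 35) = 15

15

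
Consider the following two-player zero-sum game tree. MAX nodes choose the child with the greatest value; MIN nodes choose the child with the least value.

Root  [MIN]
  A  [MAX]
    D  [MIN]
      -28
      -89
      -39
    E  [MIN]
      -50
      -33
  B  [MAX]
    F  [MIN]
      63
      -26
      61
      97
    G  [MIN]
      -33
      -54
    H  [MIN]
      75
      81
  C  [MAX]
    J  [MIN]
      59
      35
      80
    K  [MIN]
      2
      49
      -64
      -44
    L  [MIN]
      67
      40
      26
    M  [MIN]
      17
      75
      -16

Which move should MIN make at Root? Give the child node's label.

A

D (MIN): min(-28, -89, -39) = -89
E (MIN): min(-50, -33) = -50
A (MAX): max(-89, -50) = -50
F (MIN): min(63, -26, 61, 97) = -26
G (MIN): min(-33, -54) = -54
H (MIN): min(75, 81) = 75
B (MAX): max(-26, -54, 75) = 75
J (MIN): min(59, 35, 80) = 35
K (MIN): min(2, 49, -64, -44) = -64
L (MIN): min(67, 40, 26) = 26
M (MIN): min(17, 75, -16) = -16
C (MAX): max(35, -64, 26, -16) = 35
Root (MIN): min(-50, 75, 35) = -50
MIN at Root wants the lowest of {A=-50, B=75, C=35}, so chooses A.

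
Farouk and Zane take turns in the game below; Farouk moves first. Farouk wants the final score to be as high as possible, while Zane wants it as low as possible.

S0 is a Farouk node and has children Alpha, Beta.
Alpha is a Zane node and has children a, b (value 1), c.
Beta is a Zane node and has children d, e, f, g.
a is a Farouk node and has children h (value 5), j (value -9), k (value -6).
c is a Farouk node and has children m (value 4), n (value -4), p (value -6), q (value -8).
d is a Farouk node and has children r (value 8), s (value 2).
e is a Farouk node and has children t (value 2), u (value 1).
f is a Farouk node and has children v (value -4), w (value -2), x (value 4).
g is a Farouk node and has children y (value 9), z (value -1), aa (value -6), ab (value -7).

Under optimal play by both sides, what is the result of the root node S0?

2

a (Farouk): max(5, -9, -6) = 5
c (Farouk): max(4, -4, -6, -8) = 4
Alpha (Zane): min(5, 1, 4) = 1
d (Farouk): max(8, 2) = 8
e (Farouk): max(2, 1) = 2
f (Farouk): max(-4, -2, 4) = 4
g (Farouk): max(9, -1, -6, -7) = 9
Beta (Zane): min(8, 2, 4, 9) = 2
S0 (Farouk): max(1, 2) = 2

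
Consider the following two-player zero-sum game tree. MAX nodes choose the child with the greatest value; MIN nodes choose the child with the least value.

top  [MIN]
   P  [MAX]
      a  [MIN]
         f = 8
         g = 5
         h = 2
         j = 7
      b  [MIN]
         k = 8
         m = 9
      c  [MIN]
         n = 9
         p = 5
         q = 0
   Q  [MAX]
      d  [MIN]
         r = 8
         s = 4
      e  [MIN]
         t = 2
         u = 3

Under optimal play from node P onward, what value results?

8

a (MIN): min(8, 5, 2, 7) = 2
b (MIN): min(8, 9) = 8
c (MIN): min(9, 5, 0) = 0
P (MAX): max(2, 8, 0) = 8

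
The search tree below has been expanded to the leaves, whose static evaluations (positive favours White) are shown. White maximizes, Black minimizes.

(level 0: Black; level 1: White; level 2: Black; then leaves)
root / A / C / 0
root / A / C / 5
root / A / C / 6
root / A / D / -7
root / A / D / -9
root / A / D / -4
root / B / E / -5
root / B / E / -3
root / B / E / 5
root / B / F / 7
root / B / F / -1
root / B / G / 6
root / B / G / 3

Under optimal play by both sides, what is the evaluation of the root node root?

0

C (Black): min(0, 5, 6) = 0
D (Black): min(-7, -9, -4) = -9
A (White): max(0, -9) = 0
E (Black): min(-5, -3, 5) = -5
F (Black): min(7, -1) = -1
G (Black): min(6, 3) = 3
B (White): max(-5, -1, 3) = 3
root (Black): min(0, 3) = 0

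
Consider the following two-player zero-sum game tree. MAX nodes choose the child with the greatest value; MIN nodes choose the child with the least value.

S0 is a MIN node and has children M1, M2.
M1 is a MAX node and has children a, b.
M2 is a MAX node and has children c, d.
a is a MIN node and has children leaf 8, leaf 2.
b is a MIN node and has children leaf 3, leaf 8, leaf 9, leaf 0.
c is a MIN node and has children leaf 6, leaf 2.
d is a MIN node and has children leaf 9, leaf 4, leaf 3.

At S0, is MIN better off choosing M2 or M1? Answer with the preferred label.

c (MIN): min(6, 2) = 2
d (MIN): min(9, 4, 3) = 3
M2 (MAX): max(2, 3) = 3
a (MIN): min(8, 2) = 2
b (MIN): min(3, 8, 9, 0) = 0
M1 (MAX): max(2, 0) = 2
MIN prefers the lower value; M2=3, M1=2. M1 is better since 2 < 3.

M1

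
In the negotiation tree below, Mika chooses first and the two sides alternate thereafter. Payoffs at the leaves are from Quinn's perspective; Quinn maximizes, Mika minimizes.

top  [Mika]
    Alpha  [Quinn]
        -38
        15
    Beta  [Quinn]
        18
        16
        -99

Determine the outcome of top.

15

Alpha (Quinn): max(-38, 15) = 15
Beta (Quinn): max(18, 16, -99) = 18
top (Mika): min(15, 18) = 15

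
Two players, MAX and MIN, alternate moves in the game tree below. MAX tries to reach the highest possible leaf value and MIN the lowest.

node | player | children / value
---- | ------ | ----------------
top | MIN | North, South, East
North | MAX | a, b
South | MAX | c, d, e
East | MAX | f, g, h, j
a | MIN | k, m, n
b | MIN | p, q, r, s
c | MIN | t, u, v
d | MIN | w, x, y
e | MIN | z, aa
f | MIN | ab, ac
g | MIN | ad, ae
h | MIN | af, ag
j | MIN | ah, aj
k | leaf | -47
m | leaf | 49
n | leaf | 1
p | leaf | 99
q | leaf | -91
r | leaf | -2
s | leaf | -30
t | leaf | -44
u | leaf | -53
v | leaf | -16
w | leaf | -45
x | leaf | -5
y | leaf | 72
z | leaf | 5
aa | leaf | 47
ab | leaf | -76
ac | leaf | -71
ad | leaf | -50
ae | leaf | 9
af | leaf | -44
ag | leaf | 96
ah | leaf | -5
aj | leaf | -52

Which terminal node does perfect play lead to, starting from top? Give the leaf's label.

k

a (MIN): min(-47, 49, 1) = -47
b (MIN): min(99, -91, -2, -30) = -91
North (MAX): max(-47, -91) = -47
c (MIN): min(-44, -53, -16) = -53
d (MIN): min(-45, -5, 72) = -45
e (MIN): min(5, 47) = 5
South (MAX): max(-53, -45, 5) = 5
f (MIN): min(-76, -71) = -76
g (MIN): min(-50, 9) = -50
h (MIN): min(-44, 96) = -44
j (MIN): min(-5, -52) = -52
East (MAX): max(-76, -50, -44, -52) = -44
top (MIN): min(-47, 5, -44) = -47
At top, MIN picks North (lowest: -47).
At North, MAX picks a (highest: -47).
At a, MIN picks k (lowest: -47).
Terminal value -47.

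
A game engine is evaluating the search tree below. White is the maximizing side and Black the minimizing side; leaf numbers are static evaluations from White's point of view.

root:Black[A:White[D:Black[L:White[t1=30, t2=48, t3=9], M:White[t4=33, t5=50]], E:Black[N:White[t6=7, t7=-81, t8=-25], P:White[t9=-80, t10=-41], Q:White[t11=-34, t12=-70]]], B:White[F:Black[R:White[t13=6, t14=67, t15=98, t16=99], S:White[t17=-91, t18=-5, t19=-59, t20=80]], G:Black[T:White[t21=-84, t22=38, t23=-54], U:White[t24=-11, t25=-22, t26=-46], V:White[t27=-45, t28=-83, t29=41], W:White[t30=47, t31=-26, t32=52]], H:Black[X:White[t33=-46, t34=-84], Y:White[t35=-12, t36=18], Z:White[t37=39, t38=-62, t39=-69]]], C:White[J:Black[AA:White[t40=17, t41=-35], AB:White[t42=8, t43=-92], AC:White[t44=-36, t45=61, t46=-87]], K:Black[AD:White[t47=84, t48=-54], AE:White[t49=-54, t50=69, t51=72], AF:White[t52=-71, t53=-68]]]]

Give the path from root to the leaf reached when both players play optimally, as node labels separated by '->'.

L (White): max(30, 48, 9) = 48
M (White): max(33, 50) = 50
D (Black): min(48, 50) = 48
N (White): max(7, -81, -25) = 7
P (White): max(-80, -41) = -41
Q (White): max(-34, -70) = -34
E (Black): min(7, -41, -34) = -41
A (White): max(48, -41) = 48
R (White): max(6, 67, 98, 99) = 99
S (White): max(-91, -5, -59, 80) = 80
F (Black): min(99, 80) = 80
T (White): max(-84, 38, -54) = 38
U (White): max(-11, -22, -46) = -11
V (White): max(-45, -83, 41) = 41
W (White): max(47, -26, 52) = 52
G (Black): min(38, -11, 41, 52) = -11
X (White): max(-46, -84) = -46
Y (White): max(-12, 18) = 18
Z (White): max(39, -62, -69) = 39
H (Black): min(-46, 18, 39) = -46
B (White): max(80, -11, -46) = 80
AA (White): max(17, -35) = 17
AB (White): max(8, -92) = 8
AC (White): max(-36, 61, -87) = 61
J (Black): min(17, 8, 61) = 8
AD (White): max(84, -54) = 84
AE (White): max(-54, 69, 72) = 72
AF (White): max(-71, -68) = -68
K (Black): min(84, 72, -68) = -68
C (White): max(8, -68) = 8
root (Black): min(48, 80, 8) = 8
At root, Black picks C (lowest: 8).
At C, White picks J (highest: 8).
At J, Black picks AB (lowest: 8).
At AB, White picks t42 (highest: 8).
Terminal value 8.

root -> C -> J -> AB -> t42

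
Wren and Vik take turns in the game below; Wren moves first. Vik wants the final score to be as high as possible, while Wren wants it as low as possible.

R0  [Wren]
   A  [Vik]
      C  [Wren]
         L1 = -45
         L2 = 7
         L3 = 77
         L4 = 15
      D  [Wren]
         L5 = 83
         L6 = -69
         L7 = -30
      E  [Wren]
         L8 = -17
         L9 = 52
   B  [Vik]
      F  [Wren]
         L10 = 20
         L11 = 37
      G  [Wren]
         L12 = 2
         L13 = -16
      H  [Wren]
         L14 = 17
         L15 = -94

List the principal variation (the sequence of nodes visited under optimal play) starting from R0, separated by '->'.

C (Wren): min(-45, 7, 77, 15) = -45
D (Wren): min(83, -69, -30) = -69
E (Wren): min(-17, 52) = -17
A (Vik): max(-45, -69, -17) = -17
F (Wren): min(20, 37) = 20
G (Wren): min(2, -16) = -16
H (Wren): min(17, -94) = -94
B (Vik): max(20, -16, -94) = 20
R0 (Wren): min(-17, 20) = -17
At R0, Wren picks A (lowest: -17).
At A, Vik picks E (highest: -17).
At E, Wren picks L8 (lowest: -17).
Terminal value -17.

R0 -> A -> E -> L8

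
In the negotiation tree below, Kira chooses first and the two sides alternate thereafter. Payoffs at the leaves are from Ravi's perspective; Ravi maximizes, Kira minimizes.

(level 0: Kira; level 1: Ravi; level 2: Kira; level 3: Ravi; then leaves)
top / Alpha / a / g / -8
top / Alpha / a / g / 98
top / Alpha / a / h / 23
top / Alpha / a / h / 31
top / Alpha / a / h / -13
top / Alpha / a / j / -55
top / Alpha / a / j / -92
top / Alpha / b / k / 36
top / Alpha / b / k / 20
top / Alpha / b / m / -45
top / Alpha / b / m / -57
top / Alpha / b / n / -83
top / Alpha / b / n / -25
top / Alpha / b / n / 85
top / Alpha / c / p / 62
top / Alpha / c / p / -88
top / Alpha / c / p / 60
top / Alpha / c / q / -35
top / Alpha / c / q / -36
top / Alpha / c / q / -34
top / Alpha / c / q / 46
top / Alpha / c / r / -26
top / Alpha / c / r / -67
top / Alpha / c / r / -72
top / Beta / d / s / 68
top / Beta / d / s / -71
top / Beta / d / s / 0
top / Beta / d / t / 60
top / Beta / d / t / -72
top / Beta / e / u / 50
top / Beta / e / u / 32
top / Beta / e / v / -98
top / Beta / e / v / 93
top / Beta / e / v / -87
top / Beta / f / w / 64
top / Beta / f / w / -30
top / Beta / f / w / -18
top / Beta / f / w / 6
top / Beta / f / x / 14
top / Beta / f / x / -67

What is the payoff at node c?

p (Ravi): max(62, -88, 60) = 62
q (Ravi): max(-35, -36, -34, 46) = 46
r (Ravi): max(-26, -67, -72) = -26
c (Kira): min(62, 46, -26) = -26

-26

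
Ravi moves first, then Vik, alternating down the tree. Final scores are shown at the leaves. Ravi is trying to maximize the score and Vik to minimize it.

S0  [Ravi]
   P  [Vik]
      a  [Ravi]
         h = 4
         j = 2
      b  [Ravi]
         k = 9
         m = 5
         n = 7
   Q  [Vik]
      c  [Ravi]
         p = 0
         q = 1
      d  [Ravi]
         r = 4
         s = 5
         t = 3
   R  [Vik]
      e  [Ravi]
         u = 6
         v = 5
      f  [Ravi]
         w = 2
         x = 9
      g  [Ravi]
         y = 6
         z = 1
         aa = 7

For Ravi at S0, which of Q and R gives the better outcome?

c (Ravi): max(0, 1) = 1
d (Ravi): max(4, 5, 3) = 5
Q (Vik): min(1, 5) = 1
e (Ravi): max(6, 5) = 6
f (Ravi): max(2, 9) = 9
g (Ravi): max(6, 1, 7) = 7
R (Vik): min(6, 9, 7) = 6
Ravi prefers the higher value; Q=1, R=6. R is better since 6 > 1.

R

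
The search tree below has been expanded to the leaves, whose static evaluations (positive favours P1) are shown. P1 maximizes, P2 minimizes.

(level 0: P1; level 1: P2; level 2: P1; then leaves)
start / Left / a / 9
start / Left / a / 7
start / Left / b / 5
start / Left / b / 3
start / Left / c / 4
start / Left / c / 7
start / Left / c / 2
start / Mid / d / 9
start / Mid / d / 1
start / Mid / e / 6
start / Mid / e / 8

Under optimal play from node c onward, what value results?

c (P1): max(4, 7, 2) = 7

7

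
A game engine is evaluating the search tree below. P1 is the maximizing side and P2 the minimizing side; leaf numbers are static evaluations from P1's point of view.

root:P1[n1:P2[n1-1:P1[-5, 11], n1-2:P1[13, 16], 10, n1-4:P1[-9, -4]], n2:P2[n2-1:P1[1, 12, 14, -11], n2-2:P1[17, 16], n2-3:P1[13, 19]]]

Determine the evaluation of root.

n1-1 (P1): max(-5, 11) = 11
n1-2 (P1): max(13, 16) = 16
n1-4 (P1): max(-9, -4) = -4
n1 (P2): min(11, 16, 10, -4) = -4
n2-1 (P1): max(1, 12, 14, -11) = 14
n2-2 (P1): max(17, 16) = 17
n2-3 (P1): max(13, 19) = 19
n2 (P2): min(14, 17, 19) = 14
root (P1): max(-4, 14) = 14

14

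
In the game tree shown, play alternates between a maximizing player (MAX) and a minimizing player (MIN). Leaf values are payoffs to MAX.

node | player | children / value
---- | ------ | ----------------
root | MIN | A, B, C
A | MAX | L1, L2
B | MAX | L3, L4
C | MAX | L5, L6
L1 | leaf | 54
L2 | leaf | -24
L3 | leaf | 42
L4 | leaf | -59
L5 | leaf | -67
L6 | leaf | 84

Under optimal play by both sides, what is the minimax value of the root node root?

A (MAX): max(54, -24) = 54
B (MAX): max(42, -59) = 42
C (MAX): max(-67, 84) = 84
root (MIN): min(54, 42, 84) = 42

42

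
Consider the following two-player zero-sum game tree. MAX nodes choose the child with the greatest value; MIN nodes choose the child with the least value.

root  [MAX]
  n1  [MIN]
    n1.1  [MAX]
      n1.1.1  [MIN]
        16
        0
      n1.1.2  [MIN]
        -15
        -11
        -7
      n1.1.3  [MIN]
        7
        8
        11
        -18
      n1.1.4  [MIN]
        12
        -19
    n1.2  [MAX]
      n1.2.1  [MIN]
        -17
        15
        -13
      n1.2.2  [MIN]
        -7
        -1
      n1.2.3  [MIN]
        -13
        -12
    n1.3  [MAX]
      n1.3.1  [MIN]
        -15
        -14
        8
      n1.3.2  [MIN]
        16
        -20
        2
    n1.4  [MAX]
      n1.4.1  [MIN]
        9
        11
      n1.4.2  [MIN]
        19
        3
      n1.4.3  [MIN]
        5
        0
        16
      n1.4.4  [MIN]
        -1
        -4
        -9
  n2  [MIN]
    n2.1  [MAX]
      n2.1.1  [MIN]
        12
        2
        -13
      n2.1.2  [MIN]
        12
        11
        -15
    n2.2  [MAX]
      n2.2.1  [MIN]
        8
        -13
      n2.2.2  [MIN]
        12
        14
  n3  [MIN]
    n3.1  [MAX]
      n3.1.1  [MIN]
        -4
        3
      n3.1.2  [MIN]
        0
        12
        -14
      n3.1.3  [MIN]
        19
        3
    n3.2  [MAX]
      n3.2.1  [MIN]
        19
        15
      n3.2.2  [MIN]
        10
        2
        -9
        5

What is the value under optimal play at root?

3

n1.1.1 (MIN): min(16, 0) = 0
n1.1.2 (MIN): min(-15, -11, -7) = -15
n1.1.3 (MIN): min(7, 8, 11, -18) = -18
n1.1.4 (MIN): min(12, -19) = -19
n1.1 (MAX): max(0, -15, -18, -19) = 0
n1.2.1 (MIN): min(-17, 15, -13) = -17
n1.2.2 (MIN): min(-7, -1) = -7
n1.2.3 (MIN): min(-13, -12) = -13
n1.2 (MAX): max(-17, -7, -13) = -7
n1.3.1 (MIN): min(-15, -14, 8) = -15
n1.3.2 (MIN): min(16, -20, 2) = -20
n1.3 (MAX): max(-15, -20) = -15
n1.4.1 (MIN): min(9, 11) = 9
n1.4.2 (MIN): min(19, 3) = 3
n1.4.3 (MIN): min(5, 0, 16) = 0
n1.4.4 (MIN): min(-1, -4, -9) = -9
n1.4 (MAX): max(9, 3, 0, -9) = 9
n1 (MIN): min(0, -7, -15, 9) = -15
n2.1.1 (MIN): min(12, 2, -13) = -13
n2.1.2 (MIN): min(12, 11, -15) = -15
n2.1 (MAX): max(-13, -15) = -13
n2.2.1 (MIN): min(8, -13) = -13
n2.2.2 (MIN): min(12, 14) = 12
n2.2 (MAX): max(-13, 12) = 12
n2 (MIN): min(-13, 12) = -13
n3.1.1 (MIN): min(-4, 3) = -4
n3.1.2 (MIN): min(0, 12, -14) = -14
n3.1.3 (MIN): min(19, 3) = 3
n3.1 (MAX): max(-4, -14, 3) = 3
n3.2.1 (MIN): min(19, 15) = 15
n3.2.2 (MIN): min(10, 2, -9, 5) = -9
n3.2 (MAX): max(15, -9) = 15
n3 (MIN): min(3, 15) = 3
root (MAX): max(-15, -13, 3) = 3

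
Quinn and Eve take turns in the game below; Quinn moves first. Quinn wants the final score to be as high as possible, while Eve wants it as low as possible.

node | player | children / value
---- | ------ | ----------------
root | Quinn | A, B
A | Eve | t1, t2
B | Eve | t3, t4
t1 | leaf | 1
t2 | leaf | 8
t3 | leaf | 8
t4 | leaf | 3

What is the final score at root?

A (Eve): min(1, 8) = 1
B (Eve): min(8, 3) = 3
root (Quinn): max(1, 3) = 3

3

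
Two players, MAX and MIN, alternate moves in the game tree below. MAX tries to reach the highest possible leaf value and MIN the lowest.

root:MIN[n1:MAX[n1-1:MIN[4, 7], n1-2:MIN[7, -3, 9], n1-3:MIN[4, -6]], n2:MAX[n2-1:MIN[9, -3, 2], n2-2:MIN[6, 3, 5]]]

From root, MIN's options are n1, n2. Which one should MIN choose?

n2

n1-1 (MIN): min(4, 7) = 4
n1-2 (MIN): min(7, -3, 9) = -3
n1-3 (MIN): min(4, -6) = -6
n1 (MAX): max(4, -3, -6) = 4
n2-1 (MIN): min(9, -3, 2) = -3
n2-2 (MIN): min(6, 3, 5) = 3
n2 (MAX): max(-3, 3) = 3
root (MIN): min(4, 3) = 3
MIN at root wants the lowest of {n1=4, n2=3}, so chooses n2.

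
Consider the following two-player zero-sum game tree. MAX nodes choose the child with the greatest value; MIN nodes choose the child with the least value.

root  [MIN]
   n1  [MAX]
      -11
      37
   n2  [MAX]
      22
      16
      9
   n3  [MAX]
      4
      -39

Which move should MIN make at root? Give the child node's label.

n3

n1 (MAX): max(-11, 37) = 37
n2 (MAX): max(22, 16, 9) = 22
n3 (MAX): max(4, -39) = 4
root (MIN): min(37, 22, 4) = 4
MIN at root wants the lowest of {n1=37, n2=22, n3=4}, so chooses n3.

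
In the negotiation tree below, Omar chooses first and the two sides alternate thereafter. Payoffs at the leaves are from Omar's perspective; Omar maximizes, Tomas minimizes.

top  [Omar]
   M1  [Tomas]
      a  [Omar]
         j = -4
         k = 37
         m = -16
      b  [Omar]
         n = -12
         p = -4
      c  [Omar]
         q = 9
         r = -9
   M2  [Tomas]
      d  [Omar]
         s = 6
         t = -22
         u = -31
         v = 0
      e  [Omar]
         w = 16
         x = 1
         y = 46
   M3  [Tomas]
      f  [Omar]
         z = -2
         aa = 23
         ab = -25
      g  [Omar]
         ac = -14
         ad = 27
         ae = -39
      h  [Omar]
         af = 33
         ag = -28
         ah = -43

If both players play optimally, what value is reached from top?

a (Omar): max(-4, 37, -16) = 37
b (Omar): max(-12, -4) = -4
c (Omar): max(9, -9) = 9
M1 (Tomas): min(37, -4, 9) = -4
d (Omar): max(6, -22, -31, 0) = 6
e (Omar): max(16, 1, 46) = 46
M2 (Tomas): min(6, 46) = 6
f (Omar): max(-2, 23, -25) = 23
g (Omar): max(-14, 27, -39) = 27
h (Omar): max(33, -28, -43) = 33
M3 (Tomas): min(23, 27, 33) = 23
top (Omar): max(-4, 6, 23) = 23

23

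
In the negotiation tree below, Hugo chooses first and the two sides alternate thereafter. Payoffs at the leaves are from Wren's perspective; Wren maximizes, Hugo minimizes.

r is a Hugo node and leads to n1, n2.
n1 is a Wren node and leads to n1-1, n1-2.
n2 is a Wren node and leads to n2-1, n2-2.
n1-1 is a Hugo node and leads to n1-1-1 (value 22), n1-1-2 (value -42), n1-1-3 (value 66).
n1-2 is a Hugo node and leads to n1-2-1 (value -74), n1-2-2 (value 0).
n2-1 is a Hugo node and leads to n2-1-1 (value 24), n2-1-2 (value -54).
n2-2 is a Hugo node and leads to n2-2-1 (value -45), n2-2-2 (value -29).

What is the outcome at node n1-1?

n1-1 (Hugo): min(22, -42, 66) = -42

-42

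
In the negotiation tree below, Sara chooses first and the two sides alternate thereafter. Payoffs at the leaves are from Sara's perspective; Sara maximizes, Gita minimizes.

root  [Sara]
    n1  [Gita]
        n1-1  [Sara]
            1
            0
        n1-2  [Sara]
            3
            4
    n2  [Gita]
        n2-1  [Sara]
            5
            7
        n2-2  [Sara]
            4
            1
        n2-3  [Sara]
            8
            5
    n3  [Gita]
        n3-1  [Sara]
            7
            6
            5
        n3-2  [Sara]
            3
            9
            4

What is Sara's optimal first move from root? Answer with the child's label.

n1-1 (Sara): max(1, 0) = 1
n1-2 (Sara): max(3, 4) = 4
n1 (Gita): min(1, 4) = 1
n2-1 (Sara): max(5, 7) = 7
n2-2 (Sara): max(4, 1) = 4
n2-3 (Sara): max(8, 5) = 8
n2 (Gita): min(7, 4, 8) = 4
n3-1 (Sara): max(7, 6, 5) = 7
n3-2 (Sara): max(3, 9, 4) = 9
n3 (Gita): min(7, 9) = 7
root (Sara): max(1, 4, 7) = 7
Sara at root wants the highest of {n1=1, n2=4, n3=7}, so chooses n3.

n3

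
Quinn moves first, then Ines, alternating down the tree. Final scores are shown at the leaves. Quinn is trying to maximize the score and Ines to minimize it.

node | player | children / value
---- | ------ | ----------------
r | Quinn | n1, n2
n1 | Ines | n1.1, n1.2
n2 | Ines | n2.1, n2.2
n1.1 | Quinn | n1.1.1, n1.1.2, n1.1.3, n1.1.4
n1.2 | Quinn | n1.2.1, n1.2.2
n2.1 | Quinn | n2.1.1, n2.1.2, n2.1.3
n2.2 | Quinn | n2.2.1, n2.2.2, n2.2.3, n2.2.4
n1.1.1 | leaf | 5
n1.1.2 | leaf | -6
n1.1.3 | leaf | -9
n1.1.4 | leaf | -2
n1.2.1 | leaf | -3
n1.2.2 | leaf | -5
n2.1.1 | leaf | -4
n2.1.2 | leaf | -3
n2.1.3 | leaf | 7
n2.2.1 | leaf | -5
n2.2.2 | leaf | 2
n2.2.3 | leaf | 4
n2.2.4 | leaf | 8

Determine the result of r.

7

n1.1 (Quinn): max(5, -6, -9, -2) = 5
n1.2 (Quinn): max(-3, -5) = -3
n1 (Ines): min(5, -3) = -3
n2.1 (Quinn): max(-4, -3, 7) = 7
n2.2 (Quinn): max(-5, 2, 4, 8) = 8
n2 (Ines): min(7, 8) = 7
r (Quinn): max(-3, 7) = 7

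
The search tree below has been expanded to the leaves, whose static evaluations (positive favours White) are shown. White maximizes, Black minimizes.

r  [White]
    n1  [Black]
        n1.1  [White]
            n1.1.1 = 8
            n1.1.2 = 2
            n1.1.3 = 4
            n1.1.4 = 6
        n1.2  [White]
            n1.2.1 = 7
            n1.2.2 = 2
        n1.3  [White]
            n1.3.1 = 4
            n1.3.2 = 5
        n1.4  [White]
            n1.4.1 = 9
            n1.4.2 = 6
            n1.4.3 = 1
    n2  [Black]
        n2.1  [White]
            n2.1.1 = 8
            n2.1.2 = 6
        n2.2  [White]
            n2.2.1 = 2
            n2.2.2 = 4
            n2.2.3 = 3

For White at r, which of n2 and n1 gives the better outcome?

n1

n2.1 (White): max(8, 6) = 8
n2.2 (White): max(2, 4, 3) = 4
n2 (Black): min(8, 4) = 4
n1.1 (White): max(8, 2, 4, 6) = 8
n1.2 (White): max(7, 2) = 7
n1.3 (White): max(4, 5) = 5
n1.4 (White): max(9, 6, 1) = 9
n1 (Black): min(8, 7, 5, 9) = 5
White prefers the higher value; n2=4, n1=5. n1 is better since 5 > 4.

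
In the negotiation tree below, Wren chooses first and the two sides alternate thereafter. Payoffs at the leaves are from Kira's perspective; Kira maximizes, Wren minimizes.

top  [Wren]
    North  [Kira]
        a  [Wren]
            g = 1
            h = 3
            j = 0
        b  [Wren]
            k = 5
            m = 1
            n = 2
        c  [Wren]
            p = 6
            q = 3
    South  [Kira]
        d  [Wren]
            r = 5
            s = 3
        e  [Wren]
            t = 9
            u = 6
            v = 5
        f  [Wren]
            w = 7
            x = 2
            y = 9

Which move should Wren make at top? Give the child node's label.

North

a (Wren): min(1, 3, 0) = 0
b (Wren): min(5, 1, 2) = 1
c (Wren): min(6, 3) = 3
North (Kira): max(0, 1, 3) = 3
d (Wren): min(5, 3) = 3
e (Wren): min(9, 6, 5) = 5
f (Wren): min(7, 2, 9) = 2
South (Kira): max(3, 5, 2) = 5
top (Wren): min(3, 5) = 3
Wren at top wants the lowest of {North=3, South=5}, so chooses North.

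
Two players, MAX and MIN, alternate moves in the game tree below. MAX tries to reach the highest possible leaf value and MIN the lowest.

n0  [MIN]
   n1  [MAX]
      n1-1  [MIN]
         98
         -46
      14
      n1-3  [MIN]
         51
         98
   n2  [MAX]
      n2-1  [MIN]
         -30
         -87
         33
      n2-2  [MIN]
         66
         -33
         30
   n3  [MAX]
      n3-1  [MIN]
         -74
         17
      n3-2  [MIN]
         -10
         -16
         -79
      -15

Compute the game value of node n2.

n2-1 (MIN): min(-30, -87, 33) = -87
n2-2 (MIN): min(66, -33, 30) = -33
n2 (MAX): max(-87, -33) = -33

-33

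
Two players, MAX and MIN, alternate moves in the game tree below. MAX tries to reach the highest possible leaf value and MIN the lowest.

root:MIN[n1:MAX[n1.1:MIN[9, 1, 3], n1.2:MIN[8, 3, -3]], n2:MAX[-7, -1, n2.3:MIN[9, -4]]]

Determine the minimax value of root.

-1

n1.1 (MIN): min(9, 1, 3) = 1
n1.2 (MIN): min(8, 3, -3) = -3
n1 (MAX): max(1, -3) = 1
n2.3 (MIN): min(9, -4) = -4
n2 (MAX): max(-7, -1, -4) = -1
root (MIN): min(1, -1) = -1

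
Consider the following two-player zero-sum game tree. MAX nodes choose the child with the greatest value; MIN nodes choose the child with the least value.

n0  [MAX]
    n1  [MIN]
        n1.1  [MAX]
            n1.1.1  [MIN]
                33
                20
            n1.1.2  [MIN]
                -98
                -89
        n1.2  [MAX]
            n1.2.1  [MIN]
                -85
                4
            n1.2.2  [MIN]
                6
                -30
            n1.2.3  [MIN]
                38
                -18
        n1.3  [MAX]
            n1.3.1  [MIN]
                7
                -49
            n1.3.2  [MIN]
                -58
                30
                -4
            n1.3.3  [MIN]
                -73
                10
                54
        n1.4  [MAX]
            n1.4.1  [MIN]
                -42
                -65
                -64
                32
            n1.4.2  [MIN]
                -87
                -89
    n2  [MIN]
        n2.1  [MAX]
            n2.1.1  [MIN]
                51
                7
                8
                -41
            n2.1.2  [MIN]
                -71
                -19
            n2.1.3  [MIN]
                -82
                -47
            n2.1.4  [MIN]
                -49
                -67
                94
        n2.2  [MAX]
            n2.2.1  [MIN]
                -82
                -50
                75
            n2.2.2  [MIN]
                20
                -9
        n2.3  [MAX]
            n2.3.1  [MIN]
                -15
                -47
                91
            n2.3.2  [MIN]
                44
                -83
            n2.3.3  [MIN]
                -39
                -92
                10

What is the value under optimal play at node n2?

-47

n2.1.1 (MIN): min(51, 7, 8, -41) = -41
n2.1.2 (MIN): min(-71, -19) = -71
n2.1.3 (MIN): min(-82, -47) = -82
n2.1.4 (MIN): min(-49, -67, 94) = -67
n2.1 (MAX): max(-41, -71, -82, -67) = -41
n2.2.1 (MIN): min(-82, -50, 75) = -82
n2.2.2 (MIN): min(20, -9) = -9
n2.2 (MAX): max(-82, -9) = -9
n2.3.1 (MIN): min(-15, -47, 91) = -47
n2.3.2 (MIN): min(44, -83) = -83
n2.3.3 (MIN): min(-39, -92, 10) = -92
n2.3 (MAX): max(-47, -83, -92) = -47
n2 (MIN): min(-41, -9, -47) = -47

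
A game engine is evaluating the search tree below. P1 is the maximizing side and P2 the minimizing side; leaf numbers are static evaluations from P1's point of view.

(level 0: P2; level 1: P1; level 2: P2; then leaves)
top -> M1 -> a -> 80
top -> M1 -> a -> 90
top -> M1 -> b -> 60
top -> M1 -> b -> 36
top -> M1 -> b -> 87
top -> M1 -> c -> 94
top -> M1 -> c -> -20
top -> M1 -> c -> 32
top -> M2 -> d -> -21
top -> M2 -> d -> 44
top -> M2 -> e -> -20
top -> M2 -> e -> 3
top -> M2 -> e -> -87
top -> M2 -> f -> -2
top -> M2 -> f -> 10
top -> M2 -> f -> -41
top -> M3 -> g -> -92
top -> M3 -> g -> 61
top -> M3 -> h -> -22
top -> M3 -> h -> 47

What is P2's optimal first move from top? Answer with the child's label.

M3

a (P2): min(80, 90) = 80
b (P2): min(60, 36, 87) = 36
c (P2): min(94, -20, 32) = -20
M1 (P1): max(80, 36, -20) = 80
d (P2): min(-21, 44) = -21
e (P2): min(-20, 3, -87) = -87
f (P2): min(-2, 10, -41) = -41
M2 (P1): max(-21, -87, -41) = -21
g (P2): min(-92, 61) = -92
h (P2): min(-22, 47) = -22
M3 (P1): max(-92, -22) = -22
top (P2): min(80, -21, -22) = -22
P2 at top wants the lowest of {M1=80, M2=-21, M3=-22}, so chooses M3.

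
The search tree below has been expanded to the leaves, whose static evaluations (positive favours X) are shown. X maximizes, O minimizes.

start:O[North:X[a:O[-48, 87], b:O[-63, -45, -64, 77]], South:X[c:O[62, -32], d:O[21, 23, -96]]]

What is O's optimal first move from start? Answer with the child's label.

a (O): min(-48, 87) = -48
b (O): min(-63, -45, -64, 77) = -64
North (X): max(-48, -64) = -48
c (O): min(62, -32) = -32
d (O): min(21, 23, -96) = -96
South (X): max(-32, -96) = -32
start (O): min(-48, -32) = -48
O at start wants the lowest of {North=-48, South=-32}, so chooses North.

North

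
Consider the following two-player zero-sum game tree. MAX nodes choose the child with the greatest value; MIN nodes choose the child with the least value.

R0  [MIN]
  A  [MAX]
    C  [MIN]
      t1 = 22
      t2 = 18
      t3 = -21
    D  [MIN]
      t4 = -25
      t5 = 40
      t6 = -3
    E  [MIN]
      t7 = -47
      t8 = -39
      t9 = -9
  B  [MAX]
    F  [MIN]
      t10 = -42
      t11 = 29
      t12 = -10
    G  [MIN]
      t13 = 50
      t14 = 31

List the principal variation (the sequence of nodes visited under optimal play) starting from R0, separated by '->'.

C (MIN): min(22, 18, -21) = -21
D (MIN): min(-25, 40, -3) = -25
E (MIN): min(-47, -39, -9) = -47
A (MAX): max(-21, -25, -47) = -21
F (MIN): min(-42, 29, -10) = -42
G (MIN): min(50, 31) = 31
B (MAX): max(-42, 31) = 31
R0 (MIN): min(-21, 31) = -21
At R0, MIN picks A (lowest: -21).
At A, MAX picks C (highest: -21).
At C, MIN picks t3 (lowest: -21).
Terminal value -21.

R0 -> A -> C -> t3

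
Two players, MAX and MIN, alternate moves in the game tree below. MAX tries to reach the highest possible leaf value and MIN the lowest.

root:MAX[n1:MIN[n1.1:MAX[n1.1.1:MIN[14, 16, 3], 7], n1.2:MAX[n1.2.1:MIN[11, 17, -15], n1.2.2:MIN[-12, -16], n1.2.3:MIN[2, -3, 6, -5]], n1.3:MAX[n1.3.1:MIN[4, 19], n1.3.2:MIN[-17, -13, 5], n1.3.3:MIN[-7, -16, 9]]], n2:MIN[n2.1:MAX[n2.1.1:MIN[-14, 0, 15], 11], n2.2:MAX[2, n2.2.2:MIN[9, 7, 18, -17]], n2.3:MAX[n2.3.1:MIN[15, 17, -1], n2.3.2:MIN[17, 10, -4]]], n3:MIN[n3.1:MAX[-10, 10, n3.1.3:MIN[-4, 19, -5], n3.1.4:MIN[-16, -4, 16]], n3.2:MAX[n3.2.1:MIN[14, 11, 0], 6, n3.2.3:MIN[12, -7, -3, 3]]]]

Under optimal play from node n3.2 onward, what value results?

n3.2.1 (MIN): min(14, 11, 0) = 0
n3.2.3 (MIN): min(12, -7, -3, 3) = -7
n3.2 (MAX): max(0, 6, -7) = 6

6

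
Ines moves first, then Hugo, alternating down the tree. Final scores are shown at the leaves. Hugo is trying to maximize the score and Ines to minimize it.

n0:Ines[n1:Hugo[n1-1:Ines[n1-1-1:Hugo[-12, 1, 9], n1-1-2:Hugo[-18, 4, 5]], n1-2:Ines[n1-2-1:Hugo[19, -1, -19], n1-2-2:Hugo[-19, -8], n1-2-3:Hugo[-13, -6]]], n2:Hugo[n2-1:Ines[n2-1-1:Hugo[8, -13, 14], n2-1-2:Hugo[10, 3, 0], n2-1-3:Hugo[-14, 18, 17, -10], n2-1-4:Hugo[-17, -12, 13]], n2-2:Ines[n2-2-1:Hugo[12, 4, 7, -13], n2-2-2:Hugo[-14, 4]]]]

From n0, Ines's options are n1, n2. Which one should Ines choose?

n1

n1-1-1 (Hugo): max(-12, 1, 9) = 9
n1-1-2 (Hugo): max(-18, 4, 5) = 5
n1-1 (Ines): min(9, 5) = 5
n1-2-1 (Hugo): max(19, -1, -19) = 19
n1-2-2 (Hugo): max(-19, -8) = -8
n1-2-3 (Hugo): max(-13, -6) = -6
n1-2 (Ines): min(19, -8, -6) = -8
n1 (Hugo): max(5, -8) = 5
n2-1-1 (Hugo): max(8, -13, 14) = 14
n2-1-2 (Hugo): max(10, 3, 0) = 10
n2-1-3 (Hugo): max(-14, 18, 17, -10) = 18
n2-1-4 (Hugo): max(-17, -12, 13) = 13
n2-1 (Ines): min(14, 10, 18, 13) = 10
n2-2-1 (Hugo): max(12, 4, 7, -13) = 12
n2-2-2 (Hugo): max(-14, 4) = 4
n2-2 (Ines): min(12, 4) = 4
n2 (Hugo): max(10, 4) = 10
n0 (Ines): min(5, 10) = 5
Ines at n0 wants the lowest of {n1=5, n2=10}, so chooses n1.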